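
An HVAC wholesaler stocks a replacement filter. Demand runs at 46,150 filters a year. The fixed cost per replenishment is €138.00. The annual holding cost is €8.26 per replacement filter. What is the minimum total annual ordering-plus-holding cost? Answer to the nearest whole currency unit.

TC* ≈ €10,257

Q* = √(2DS/H) = √(2 × 46,150 × 138 / 8.26) ≈ 1241.80.
At the optimum the two cost components are equal, so total cost = 2·(Q*/2)H = Q*·H.
Minimum total = √(2DSH) = √(2 × 46,150 × 138 × 8.26) ≈ 10257.238.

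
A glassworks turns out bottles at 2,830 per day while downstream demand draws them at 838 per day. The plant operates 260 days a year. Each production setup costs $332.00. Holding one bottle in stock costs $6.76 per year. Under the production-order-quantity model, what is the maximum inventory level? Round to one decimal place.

Annual demand D = 838 × 260 = 217,880.
Production build-up factor (1 − d/p) = 1 − 838/2,830 = 0.7039.
Q* = √(2DS / (H(1 − d/p))) = √(2 × 217,880 × 332 / (6.76 × 0.7039)).
= √(144,672,320 / 4.7583) ≈ 5514.015.
Maximum inventory = Q*(1 − d/p) = 5514.015 × 0.7039 ≈ 3881.243.

I_max ≈ 3,881.2 bottles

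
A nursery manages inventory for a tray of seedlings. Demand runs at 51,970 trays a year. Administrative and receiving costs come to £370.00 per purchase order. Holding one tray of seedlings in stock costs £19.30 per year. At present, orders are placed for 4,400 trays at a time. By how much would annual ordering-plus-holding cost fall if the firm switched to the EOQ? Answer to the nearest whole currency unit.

EOQ = √(2DS/H) = √(2 × 51,970 × 370 / 19.3) ≈ 1411.61.
Cost at Q* = (D/Q*)S + (Q*/2)H = √(2DSH) ≈ £27,244.00.
Cost at Q = 4,400: (51,970/4,400)×370 + (4,400/2)×19.3 = £4,370.20 + £42,460.00 = £46,830.20.
Excess = £46,830.20 − £27,244.00 = £19,586.20.

Extra cost ≈ £19,586 per year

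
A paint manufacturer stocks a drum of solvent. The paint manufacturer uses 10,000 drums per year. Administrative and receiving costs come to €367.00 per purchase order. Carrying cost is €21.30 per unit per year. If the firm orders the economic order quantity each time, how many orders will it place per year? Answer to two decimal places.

N ≈ 17.03 orders per year

The optimal lot size = √(2DS/H) = √(2 × 10,000 × 367 / 21.3) ≈ 587.03.
Orders per year = D / Q* = 10,000 / 587.03 ≈ 17.035.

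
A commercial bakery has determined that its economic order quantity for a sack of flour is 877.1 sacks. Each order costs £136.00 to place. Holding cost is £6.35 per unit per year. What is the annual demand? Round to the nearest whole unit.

Invert the EOQ relation Q*² = 2DS/H.
From Q* = √(2DS/H): D = Q*²H / (2S) = 877.1² × 6.35 / (2 × 136) = 17959.864.

D ≈ 17,960 sacks per year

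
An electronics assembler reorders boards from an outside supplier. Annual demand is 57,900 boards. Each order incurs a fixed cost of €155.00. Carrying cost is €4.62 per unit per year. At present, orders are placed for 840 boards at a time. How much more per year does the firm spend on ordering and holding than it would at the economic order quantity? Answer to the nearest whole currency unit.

EOQ = √(2DS/H) = √(2 × 57,900 × 155 / 4.62) ≈ 1971.06.
Cost at Q* = (D/Q*)S + (Q*/2)H = √(2DSH) ≈ €9,106.28.
Cost at Q = 840: (57,900/840)×155 + (840/2)×4.62 = €10,683.93 + €1,940.40 = €12,624.33.
Excess = €12,624.33 − €9,106.28 = €3,518.05.

Extra cost ≈ €3,518 per year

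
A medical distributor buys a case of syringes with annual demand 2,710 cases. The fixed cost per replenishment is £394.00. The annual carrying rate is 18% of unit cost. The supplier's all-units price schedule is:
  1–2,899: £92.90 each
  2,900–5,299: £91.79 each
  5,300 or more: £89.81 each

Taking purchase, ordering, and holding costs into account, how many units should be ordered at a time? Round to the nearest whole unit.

Q* ≈ 357 cases

Holding cost per unit per year at price C is H = 0.18·C.
Candidates are each tier's EOQ (if it falls in that tier) and each price-break quantity.
EOQ at £92.90 = 357.4 (feasible in tier 1): TC = 2,710×£92.90 + (2,710/357.4)×394 + (357.4/2)×0.18×£92.90 = £257,734.74.
EOQ at £91.79 = 359.5 < 2900, so use break Q=2900: TC = 2,710×£91.79 + (2,710/2900.0)×394 + (2900.0/2)×0.18×£91.79 = £273,076.28.
EOQ at £89.81 = 363.5 < 5300, so use break Q=5300: TC = 2,710×£89.81 + (2,710/5300.0)×394 + (5300.0/2)×0.18×£89.81 = £286,425.93.
Lowest total cost is £257,734.74 at Q = 357.4.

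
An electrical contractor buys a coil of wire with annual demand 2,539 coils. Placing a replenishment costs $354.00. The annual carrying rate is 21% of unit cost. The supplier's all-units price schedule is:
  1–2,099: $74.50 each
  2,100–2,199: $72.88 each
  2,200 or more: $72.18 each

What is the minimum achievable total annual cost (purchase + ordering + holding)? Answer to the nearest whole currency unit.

Holding cost per unit per year at price C is H = 0.21·C.
Candidates are each tier's EOQ (if it falls in that tier) and each price-break quantity.
EOQ at $74.50 = 339.0 (feasible in tier 1): TC = 2,539×$74.50 + (2,539/339.0)×354 + (339.0/2)×0.21×$74.50 = $194,458.67.
EOQ at $72.88 = 342.7 < 2100, so use break Q=2100: TC = 2,539×$72.88 + (2,539/2100.0)×354 + (2100.0/2)×0.21×$72.88 = $201,540.36.
EOQ at $72.18 = 344.4 < 2200, so use break Q=2200: TC = 2,539×$72.18 + (2,539/2200.0)×354 + (2200.0/2)×0.21×$72.18 = $200,347.15.
Lowest total cost among the candidates is at Q = 339.0.

TC* ≈ $194,459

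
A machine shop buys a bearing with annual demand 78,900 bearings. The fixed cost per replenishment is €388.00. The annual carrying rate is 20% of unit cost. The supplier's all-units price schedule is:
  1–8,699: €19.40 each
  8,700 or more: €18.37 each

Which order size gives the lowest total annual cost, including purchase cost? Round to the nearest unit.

Holding cost per unit per year at price C is H = 0.20·C.
Candidates are each tier's EOQ (if it falls in that tier) and each price-break quantity.
EOQ at €19.40 = 3972.4 (feasible in tier 1): TC = 78,900×€19.40 + (78,900/3972.4)×388 + (3972.4/2)×0.20×€19.40 = €1,546,072.93.
EOQ at €18.37 = 4082.3 < 8700, so use break Q=8700: TC = 78,900×€18.37 + (78,900/8700.0)×388 + (8700.0/2)×0.20×€18.37 = €1,468,893.66.
Lowest total cost is €1,468,893.66 at Q = 8700.0.

Q* ≈ 8,700 bearings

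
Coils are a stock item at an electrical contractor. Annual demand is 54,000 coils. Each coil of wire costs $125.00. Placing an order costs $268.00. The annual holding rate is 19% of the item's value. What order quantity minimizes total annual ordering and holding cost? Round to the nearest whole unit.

Holding cost H = 0.19 × $125.00 = $23.7500 per unit per year.
EOQ = √(2DS / H) = √(2 × 54,000 × 268 / 23.75).
= √(28,944,000 / 23.75) = √1,218,694.7368 ≈ 1103.945.

Q* ≈ 1,104 coils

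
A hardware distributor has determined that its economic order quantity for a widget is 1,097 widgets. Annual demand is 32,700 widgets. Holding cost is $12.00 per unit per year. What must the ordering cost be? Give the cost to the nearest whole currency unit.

S ≈ $221

Squaring Q* = √(2DS/H) gives Q*² = 2DS/H.
From Q* = √(2DS/H): S = Q*²H / (2D) = 1,097² × 12 / (2 × 32,700) = 220.8090.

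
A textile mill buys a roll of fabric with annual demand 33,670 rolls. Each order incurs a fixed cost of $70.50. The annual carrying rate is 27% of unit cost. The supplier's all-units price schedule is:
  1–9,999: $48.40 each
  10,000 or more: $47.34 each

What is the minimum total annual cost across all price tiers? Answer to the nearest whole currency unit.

Holding cost per unit per year at price C is H = 0.27·C.
For each price level, check whether its EOQ is feasible; otherwise the best quantity at that price is the breakpoint.
EOQ at $48.40 = 602.7 (feasible in tier 1): TC = 33,670×$48.40 + (33,670/602.7)×70.5 + (602.7/2)×0.27×$48.40 = $1,637,504.54.
EOQ at $47.34 = 609.4 < 10000, so use break Q=10000: TC = 33,670×$47.34 + (33,670/10000.0)×70.5 + (10000.0/2)×0.27×$47.34 = $1,658,084.17.
Lowest total cost among the candidates is at Q = 602.7.

TC* ≈ $1,637,505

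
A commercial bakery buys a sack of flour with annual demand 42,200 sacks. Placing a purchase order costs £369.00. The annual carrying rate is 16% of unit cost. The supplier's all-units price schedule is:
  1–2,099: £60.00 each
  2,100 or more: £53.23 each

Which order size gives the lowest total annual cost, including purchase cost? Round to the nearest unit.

Holding cost per unit per year at price C is H = 0.16·C.
Evaluate total cost at each tier's feasible EOQ or, if the EOQ is below the tier, at the tier's minimum quantity.
EOQ at £60.00 = 1801.1 (feasible in tier 1): TC = 42,200×£60.00 + (42,200/1801.1)×369 + (1801.1/2)×0.16×£60.00 = £2,549,291.00.
EOQ at £53.23 = 1912.3 < 2100, so use break Q=2100: TC = 42,200×£53.23 + (42,200/2100.0)×369 + (2100.0/2)×0.16×£53.23 = £2,262,663.78.
Lowest total cost is £2,262,663.78 at Q = 2100.0.

Q* ≈ 2,100 sacks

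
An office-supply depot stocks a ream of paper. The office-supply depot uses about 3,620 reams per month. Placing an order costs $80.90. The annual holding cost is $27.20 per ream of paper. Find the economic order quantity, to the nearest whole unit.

Q* ≈ 508 reams

Annual demand D = 3,620 × 12 = 43,440.
EOQ = √(2DS / H) = √(2 × 43,440 × 80.9 / 27.2).
= √(7,028,592 / 27.2) = √258,404.1176 ≈ 508.335.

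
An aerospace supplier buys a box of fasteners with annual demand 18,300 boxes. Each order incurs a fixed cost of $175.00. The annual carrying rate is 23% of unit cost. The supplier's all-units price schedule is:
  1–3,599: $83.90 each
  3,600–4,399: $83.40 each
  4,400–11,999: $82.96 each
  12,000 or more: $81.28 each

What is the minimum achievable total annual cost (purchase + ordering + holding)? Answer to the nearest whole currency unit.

Holding cost per unit per year at price C is H = 0.23·C.
Candidates are each tier's EOQ (if it falls in that tier) and each price-break quantity.
EOQ at $83.90 = 576.1 (feasible in tier 1): TC = 18,300×$83.90 + (18,300/576.1)×175 + (576.1/2)×0.23×$83.90 = $1,546,487.43.
EOQ at $83.40 = 577.8 < 3600, so use break Q=3600: TC = 18,300×$83.40 + (18,300/3600.0)×175 + (3600.0/2)×0.23×$83.40 = $1,561,637.18.
EOQ at $82.96 = 579.4 < 4400, so use break Q=4400: TC = 18,300×$82.96 + (18,300/4400.0)×175 + (4400.0/2)×0.23×$82.96 = $1,560,873.60.
EOQ at $81.28 = 585.3 < 12000, so use break Q=12000: TC = 18,300×$81.28 + (18,300/12000.0)×175 + (12000.0/2)×0.23×$81.28 = $1,599,857.27.
Lowest total cost among the candidates is at Q = 576.1.

TC* ≈ $1,546,487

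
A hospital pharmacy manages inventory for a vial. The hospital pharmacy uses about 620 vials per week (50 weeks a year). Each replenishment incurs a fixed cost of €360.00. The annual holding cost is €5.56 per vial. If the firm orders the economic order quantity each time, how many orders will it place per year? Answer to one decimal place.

N ≈ 15.5 orders per year

Annual demand D = 620 × 50 = 31,000.
The optimal lot size = √(2DS/H) = √(2 × 31,000 × 360 / 5.56) ≈ 2003.59.
Orders per year = D / Q* = 31,000 / 2003.59 ≈ 15.472.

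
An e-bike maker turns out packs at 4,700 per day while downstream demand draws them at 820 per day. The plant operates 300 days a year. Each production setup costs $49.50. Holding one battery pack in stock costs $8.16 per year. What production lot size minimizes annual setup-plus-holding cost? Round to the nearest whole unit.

Q* ≈ 1,901 packs

Annual demand D = 820 × 300 = 246,000.
Production build-up factor (1 − d/p) = 1 − 820/4,700 = 0.8255.
Q* = √(2DS / (H(1 − d/p))) = √(2 × 246,000 × 49.5 / (8.16 × 0.8255)).
= √(24,354,000 / 6.7363) ≈ 1901.398.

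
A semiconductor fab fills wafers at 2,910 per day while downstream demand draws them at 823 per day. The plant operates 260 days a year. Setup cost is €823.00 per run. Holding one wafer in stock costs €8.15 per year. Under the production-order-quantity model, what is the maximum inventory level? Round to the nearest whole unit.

Annual demand D = 823 × 260 = 213,980.
Production build-up factor (1 − d/p) = 1 − 823/2,910 = 0.7172.
Q* = √(2DS / (H(1 − d/p))) = √(2 × 213,980 × 823 / (8.15 × 0.7172)).
= √(352,211,080 / 5.845) ≈ 7762.614.
Maximum inventory = Q*(1 − d/p) = 7762.614 × 0.7172 ≈ 5567.208.

I_max ≈ 5,567 wafers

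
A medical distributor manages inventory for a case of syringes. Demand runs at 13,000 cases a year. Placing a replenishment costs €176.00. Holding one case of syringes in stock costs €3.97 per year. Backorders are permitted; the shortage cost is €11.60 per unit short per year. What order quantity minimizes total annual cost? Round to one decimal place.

With planned backorders, Q* = √(2DS/H) · √((H+B)/B).
√(2DS/H) = √(2 × 13,000 × 176 / 3.97) = 1073.613.
√((H+B)/B) = √((3.97+11.6)/11.6) = 1.1586.
Q* ≈ 1243.836.

Q* ≈ 1,243.8 cases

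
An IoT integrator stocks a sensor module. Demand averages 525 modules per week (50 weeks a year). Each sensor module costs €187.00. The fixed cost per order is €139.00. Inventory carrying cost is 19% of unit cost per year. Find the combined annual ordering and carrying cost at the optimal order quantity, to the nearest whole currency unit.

Annual demand D = 525 × 50 = 26,250.
Holding cost H = 0.19 × €187.00 = €35.5300 per unit per year.
The optimal lot size = √(2DS/H) = √(2 × 26,250 × 139 / 35.53) ≈ 453.20.
At Q*, ordering cost (D/Q*)S equals holding cost (Q*/2)H, each = √(DSH/2).
Minimum total = √(2DSH) = √(2 × 26,250 × 139 × 35.53) ≈ 16102.179.

TC* ≈ €16,102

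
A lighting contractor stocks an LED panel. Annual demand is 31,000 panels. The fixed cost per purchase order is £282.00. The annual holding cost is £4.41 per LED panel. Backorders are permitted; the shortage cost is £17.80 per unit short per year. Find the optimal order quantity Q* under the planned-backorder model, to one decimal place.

With planned backorders, Q* = √(2DS/H) · √((H+B)/B).
√(2DS/H) = √(2 × 31,000 × 282 / 4.41) = 1991.137.
√((H+B)/B) = √((4.41+17.8)/17.8) = 1.1170.
Q* ≈ 2224.157.

Q* ≈ 2,224.2 panels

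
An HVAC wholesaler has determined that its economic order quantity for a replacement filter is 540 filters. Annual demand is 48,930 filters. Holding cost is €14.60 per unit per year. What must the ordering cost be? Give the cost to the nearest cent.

S ≈ €43.50

Squaring Q* = √(2DS/H) gives Q*² = 2DS/H.
From Q* = √(2DS/H): S = Q*²H / (2D) = 540² × 14.6 / (2 × 48,930) = 43.5046.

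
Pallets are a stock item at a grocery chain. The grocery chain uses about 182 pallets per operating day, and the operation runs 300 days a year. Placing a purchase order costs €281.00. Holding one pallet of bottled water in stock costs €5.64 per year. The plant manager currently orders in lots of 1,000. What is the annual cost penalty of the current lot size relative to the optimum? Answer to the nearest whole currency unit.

Extra cost ≈ €5,007 per year

Annual demand D = 182 × 300 = 54,600.
EOQ = √(2DS/H) = √(2 × 54,600 × 281 / 5.64) ≈ 2332.52.
Cost at Q* = (D/Q*)S + (Q*/2)H = √(2DSH) ≈ €13,155.40.
Cost at Q = 1,000: (54,600/1,000)×281 + (1,000/2)×5.64 = €15,342.60 + €2,820.00 = €18,162.60.
Excess = €18,162.60 − €13,155.40 = €5,007.20.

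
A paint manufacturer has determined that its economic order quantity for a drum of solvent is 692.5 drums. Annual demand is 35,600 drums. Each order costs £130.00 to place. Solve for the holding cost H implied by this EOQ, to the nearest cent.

H ≈ £19.30

The basic EOQ model gives Q* = √(2DS/H); rearrange for the unknown.
From Q* = √(2DS/H): H = 2DS / Q*² = 2 × 35,600 × 130 / 692.5² = 19.3012.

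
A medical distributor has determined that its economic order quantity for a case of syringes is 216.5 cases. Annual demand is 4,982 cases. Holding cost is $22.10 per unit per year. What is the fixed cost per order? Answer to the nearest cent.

Invert the EOQ relation Q*² = 2DS/H.
From Q* = √(2DS/H): S = Q*²H / (2D) = 216.5² × 22.1 / (2 × 4,982) = 103.9619.

S ≈ $103.96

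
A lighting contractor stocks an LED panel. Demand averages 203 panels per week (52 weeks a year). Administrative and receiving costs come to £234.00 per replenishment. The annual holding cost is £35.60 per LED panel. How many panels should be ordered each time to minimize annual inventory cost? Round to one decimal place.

Q* ≈ 372.5 panels

Annual demand D = 203 × 52 = 10,556.
EOQ = √(2DS / H) = √(2 × 10,556 × 234 / 35.6).
= √(4,940,208 / 35.6) = √138,769.8876 ≈ 372.518.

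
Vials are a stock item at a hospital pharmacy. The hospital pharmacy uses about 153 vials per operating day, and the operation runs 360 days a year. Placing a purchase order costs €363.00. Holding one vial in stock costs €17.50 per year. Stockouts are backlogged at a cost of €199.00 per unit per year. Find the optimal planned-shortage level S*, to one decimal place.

S* ≈ 127.4 vials

Annual demand D = 153 × 360 = 55,080.
With planned backorders, Q* = √(2DS/H) · √((H+B)/B).
√(2DS/H) = √(2 × 55,080 × 363 / 17.5) = 1511.633.
√((H+B)/B) = √((17.5+199)/199) = 1.0430.
Q* ≈ 1576.699.
S* = Q* · H/(H+B) = 1576.699 × 17.5/216.5 ≈ 127.447.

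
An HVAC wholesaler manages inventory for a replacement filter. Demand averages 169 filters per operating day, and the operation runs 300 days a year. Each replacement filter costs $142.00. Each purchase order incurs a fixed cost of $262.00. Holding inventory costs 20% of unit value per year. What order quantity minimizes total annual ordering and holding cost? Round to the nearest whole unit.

Annual demand D = 169 × 300 = 50,700.
Holding cost H = 0.20 × $142.00 = $28.4000 per unit per year.
EOQ = √(2DS / H) = √(2 × 50,700 × 262 / 28.4).
= √(26,566,800 / 28.4) = √935,450.7042 ≈ 967.187.

Q* ≈ 967 filters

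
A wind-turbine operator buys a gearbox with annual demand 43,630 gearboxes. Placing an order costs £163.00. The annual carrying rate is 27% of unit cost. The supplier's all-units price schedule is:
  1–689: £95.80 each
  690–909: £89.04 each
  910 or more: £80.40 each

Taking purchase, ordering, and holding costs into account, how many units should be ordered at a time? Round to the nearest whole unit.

Q* ≈ 910 gearboxes

Holding cost per unit per year at price C is H = 0.27·C.
Evaluate total cost at each tier's feasible EOQ or, if the EOQ is below the tier, at the tier's minimum quantity.
Tier 1 (£95.80): EOQ = 741.5 exceeds tier's upper bound 689, so this tier is dominated.
EOQ at £89.04 = 769.2 (feasible in tier 2): TC = 43,630×£89.04 + (43,630/769.2)×163 + (769.2/2)×0.27×£89.04 = £3,903,306.86.
EOQ at £80.40 = 809.5 < 910, so use break Q=910: TC = 43,630×£80.40 + (43,630/910.0)×163 + (910.0/2)×0.27×£80.40 = £3,525,544.18.
Lowest total cost is £3,525,544.18 at Q = 910.0.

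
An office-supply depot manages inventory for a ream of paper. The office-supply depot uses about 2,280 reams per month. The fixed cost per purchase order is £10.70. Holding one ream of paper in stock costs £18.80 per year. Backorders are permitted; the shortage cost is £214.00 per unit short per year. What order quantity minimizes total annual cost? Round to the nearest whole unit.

Annual demand D = 2,280 × 12 = 27,360.
With planned backorders, Q* = √(2DS/H) · √((H+B)/B).
√(2DS/H) = √(2 × 27,360 × 10.7 / 18.8) = 176.476.
√((H+B)/B) = √((18.8+214)/214) = 1.0430.
Q* ≈ 184.065.

Q* ≈ 184 reams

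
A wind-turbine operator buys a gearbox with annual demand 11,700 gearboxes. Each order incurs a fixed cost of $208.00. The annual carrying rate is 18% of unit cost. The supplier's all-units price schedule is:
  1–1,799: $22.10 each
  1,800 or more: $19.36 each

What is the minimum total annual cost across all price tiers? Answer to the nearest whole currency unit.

Holding cost per unit per year at price C is H = 0.18·C.
For each price level, check whether its EOQ is feasible; otherwise the best quantity at that price is the breakpoint.
EOQ at $22.10 = 1106.1 (feasible in tier 1): TC = 11,700×$22.10 + (11,700/1106.1)×208 + (1106.1/2)×0.18×$22.10 = $262,970.20.
EOQ at $19.36 = 1181.8 < 1800, so use break Q=1800: TC = 11,700×$19.36 + (11,700/1800.0)×208 + (1800.0/2)×0.18×$19.36 = $231,000.32.
Lowest total cost among the candidates is at Q = 1800.0.

TC* ≈ $231,000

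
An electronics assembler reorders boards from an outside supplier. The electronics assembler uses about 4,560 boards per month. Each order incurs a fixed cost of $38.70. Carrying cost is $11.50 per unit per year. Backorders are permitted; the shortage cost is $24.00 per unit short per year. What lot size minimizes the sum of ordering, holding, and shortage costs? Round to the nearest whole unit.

Q* ≈ 738 boards

Annual demand D = 4,560 × 12 = 54,720.
With planned backorders, Q* = √(2DS/H) · √((H+B)/B).
√(2DS/H) = √(2 × 54,720 × 38.7 / 11.5) = 606.869.
√((H+B)/B) = √((11.5+24)/24) = 1.2162.
Q* ≈ 738.080.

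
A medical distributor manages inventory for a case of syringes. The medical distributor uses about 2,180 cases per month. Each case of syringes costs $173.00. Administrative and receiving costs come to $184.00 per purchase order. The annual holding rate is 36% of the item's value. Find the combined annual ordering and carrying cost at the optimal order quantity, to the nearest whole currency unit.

Annual demand D = 2,180 × 12 = 26,160.
Holding cost H = 0.36 × $173.00 = $62.2800 per unit per year.
The optimal lot size = √(2DS/H) = √(2 × 26,160 × 184 / 62.28) ≈ 393.16.
At the optimum the two cost components are equal, so total cost = 2·(Q*/2)H = Q*·H.
Minimum total = √(2DSH) = √(2 × 26,160 × 184 × 62.28) ≈ 24485.957.

TC* ≈ $24,486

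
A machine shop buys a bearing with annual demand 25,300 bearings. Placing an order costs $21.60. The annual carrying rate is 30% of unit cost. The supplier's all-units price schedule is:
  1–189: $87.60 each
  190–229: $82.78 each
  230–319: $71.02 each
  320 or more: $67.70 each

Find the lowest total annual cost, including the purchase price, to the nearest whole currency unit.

TC* ≈ $1,717,767

Holding cost per unit per year at price C is H = 0.30·C.
For each price level, check whether its EOQ is feasible; otherwise the best quantity at that price is the breakpoint.
Tier 1 ($87.60): EOQ = 203.9 exceeds tier's upper bound 189, so this tier is dominated.
EOQ at $82.78 = 209.8 (feasible in tier 2): TC = 25,300×$82.78 + (25,300/209.8)×21.6 + (209.8/2)×0.30×$82.78 = $2,099,543.85.
EOQ at $71.02 = 226.5 < 230, so use break Q=230: TC = 25,300×$71.02 + (25,300/230.0)×21.6 + (230.0/2)×0.30×$71.02 = $1,801,632.19.
EOQ at $67.70 = 232.0 < 320, so use break Q=320: TC = 25,300×$67.70 + (25,300/320.0)×21.6 + (320.0/2)×0.30×$67.70 = $1,717,767.35.
Lowest total cost among the candidates is at Q = 320.0.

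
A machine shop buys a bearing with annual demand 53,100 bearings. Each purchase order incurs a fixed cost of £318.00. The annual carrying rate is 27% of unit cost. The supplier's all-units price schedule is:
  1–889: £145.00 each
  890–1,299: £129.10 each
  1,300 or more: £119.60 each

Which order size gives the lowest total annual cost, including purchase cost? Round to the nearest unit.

Q* ≈ 1,300 bearings

Holding cost per unit per year at price C is H = 0.27·C.
For each price level, check whether its EOQ is feasible; otherwise the best quantity at that price is the breakpoint.
Tier 1 (£145.00): EOQ = 928.8 exceeds tier's upper bound 889, so this tier is dominated.
EOQ at £129.10 = 984.3 (feasible in tier 2): TC = 53,100×£129.10 + (53,100/984.3)×318 + (984.3/2)×0.27×£129.10 = £6,889,520.01.
EOQ at £119.60 = 1022.7 < 1300, so use break Q=1300: TC = 53,100×£119.60 + (53,100/1300.0)×318 + (1300.0/2)×0.27×£119.60 = £6,384,738.88.
Lowest total cost is £6,384,738.88 at Q = 1300.0.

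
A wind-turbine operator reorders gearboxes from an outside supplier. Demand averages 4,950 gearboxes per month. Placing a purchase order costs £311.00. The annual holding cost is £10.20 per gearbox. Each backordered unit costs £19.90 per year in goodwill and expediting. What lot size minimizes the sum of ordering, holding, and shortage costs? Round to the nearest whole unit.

Annual demand D = 4,950 × 12 = 59,400.
With planned backorders, Q* = √(2DS/H) · √((H+B)/B).
√(2DS/H) = √(2 × 59,400 × 311 / 10.2) = 1903.217.
√((H+B)/B) = √((10.2+19.9)/19.9) = 1.2299.
Q* ≈ 2340.696.

Q* ≈ 2,341 gearboxes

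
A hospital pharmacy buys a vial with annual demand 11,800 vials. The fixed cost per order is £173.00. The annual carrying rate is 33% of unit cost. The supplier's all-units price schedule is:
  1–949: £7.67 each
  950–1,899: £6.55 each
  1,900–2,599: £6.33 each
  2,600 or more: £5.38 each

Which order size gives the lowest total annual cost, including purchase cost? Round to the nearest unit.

Holding cost per unit per year at price C is H = 0.33·C.
Candidates are each tier's EOQ (if it falls in that tier) and each price-break quantity.
Tier 1 (£7.67): EOQ = 1270.1 exceeds tier's upper bound 949, so this tier is dominated.
EOQ at £6.55 = 1374.4 (feasible in tier 2): TC = 11,800×£6.55 + (11,800/1374.4)×173 + (1374.4/2)×0.33×£6.55 = £80,260.69.
EOQ at £6.33 = 1398.0 < 1900, so use break Q=1900: TC = 11,800×£6.33 + (11,800/1900.0)×173 + (1900.0/2)×0.33×£6.33 = £77,752.88.
EOQ at £5.38 = 1516.5 < 2600, so use break Q=2600: TC = 11,800×£5.38 + (11,800/2600.0)×173 + (2600.0/2)×0.33×£5.38 = £66,577.17.
Lowest total cost is £66,577.17 at Q = 2600.0.

Q* ≈ 2,600 vials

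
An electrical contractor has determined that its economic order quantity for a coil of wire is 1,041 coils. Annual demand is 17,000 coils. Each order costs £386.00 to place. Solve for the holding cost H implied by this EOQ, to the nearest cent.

H ≈ £12.11

The basic EOQ model gives Q* = √(2DS/H); rearrange for the unknown.
From Q* = √(2DS/H): H = 2DS / Q*² = 2 × 17,000 × 386 / 1,041² = 12.1106.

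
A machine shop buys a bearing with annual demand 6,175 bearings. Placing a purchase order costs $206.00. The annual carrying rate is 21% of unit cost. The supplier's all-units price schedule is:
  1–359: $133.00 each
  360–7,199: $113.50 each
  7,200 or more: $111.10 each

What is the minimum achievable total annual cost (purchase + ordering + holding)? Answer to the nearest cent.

TC* ≈ $708,686.27

Holding cost per unit per year at price C is H = 0.21·C.
Candidates are each tier's EOQ (if it falls in that tier) and each price-break quantity.
EOQ at $133.00 = 301.8 (feasible in tier 1): TC = 6,175×$133.00 + (6,175/301.8)×206 + (301.8/2)×0.21×$133.00 = $829,704.51.
EOQ at $113.50 = 326.7 < 360, so use break Q=360: TC = 6,175×$113.50 + (6,175/360.0)×206 + (360.0/2)×0.21×$113.50 = $708,686.27.
EOQ at $111.10 = 330.2 < 7200, so use break Q=7200: TC = 6,175×$111.10 + (6,175/7200.0)×206 + (7200.0/2)×0.21×$111.10 = $770,210.77.
Lowest total cost among the candidates is at Q = 360.0.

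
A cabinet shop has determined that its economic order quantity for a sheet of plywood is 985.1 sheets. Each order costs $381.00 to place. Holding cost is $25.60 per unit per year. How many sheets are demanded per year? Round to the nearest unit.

D ≈ 32,602 sheets per year

Squaring Q* = √(2DS/H) gives Q*² = 2DS/H.
From Q* = √(2DS/H): D = Q*²H / (2S) = 985.1² × 25.6 / (2 × 381) = 32602.104.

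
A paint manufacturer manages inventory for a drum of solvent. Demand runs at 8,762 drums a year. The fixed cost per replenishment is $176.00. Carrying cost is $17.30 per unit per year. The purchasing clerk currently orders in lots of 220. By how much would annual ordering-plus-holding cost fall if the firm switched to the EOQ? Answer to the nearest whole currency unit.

EOQ = √(2DS/H) = √(2 × 8,762 × 176 / 17.3) ≈ 422.23.
Cost at Q* = (D/Q*)S + (Q*/2)H = √(2DSH) ≈ $7,304.59.
Cost at Q = 220: (8,762/220)×176 + (220/2)×17.3 = $7,009.60 + $1,903.00 = $8,912.60.
Excess = $8,912.60 − $7,304.59 = $1,608.01.

Extra cost ≈ $1,608 per year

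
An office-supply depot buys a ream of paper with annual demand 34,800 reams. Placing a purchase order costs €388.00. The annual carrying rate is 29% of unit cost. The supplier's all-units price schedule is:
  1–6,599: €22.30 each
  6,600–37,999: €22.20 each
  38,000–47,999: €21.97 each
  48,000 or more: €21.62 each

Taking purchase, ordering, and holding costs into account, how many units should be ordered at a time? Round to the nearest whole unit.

Q* ≈ 2,043 reams

Holding cost per unit per year at price C is H = 0.29·C.
Evaluate total cost at each tier's feasible EOQ or, if the EOQ is below the tier, at the tier's minimum quantity.
EOQ at €22.30 = 2043.5 (feasible in tier 1): TC = 34,800×€22.30 + (34,800/2043.5)×388 + (2043.5/2)×0.29×€22.30 = €789,255.14.
EOQ at €22.20 = 2048.1 < 6600, so use break Q=6600: TC = 34,800×€22.20 + (34,800/6600.0)×388 + (6600.0/2)×0.29×€22.20 = €795,851.22.
EOQ at €21.97 = 2058.8 < 38000, so use break Q=38000: TC = 34,800×€21.97 + (34,800/38000.0)×388 + (38000.0/2)×0.29×€21.97 = €885,966.03.
EOQ at €21.62 = 2075.4 < 48000, so use break Q=48000: TC = 34,800×€21.62 + (34,800/48000.0)×388 + (48000.0/2)×0.29×€21.62 = €903,132.50.
Lowest total cost is €789,255.14 at Q = 2043.5.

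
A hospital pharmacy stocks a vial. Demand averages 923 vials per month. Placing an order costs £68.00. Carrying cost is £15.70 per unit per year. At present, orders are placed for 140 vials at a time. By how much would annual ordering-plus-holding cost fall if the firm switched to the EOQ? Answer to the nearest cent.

Annual demand D = 923 × 12 = 11,076.
EOQ = √(2DS/H) = √(2 × 11,076 × 68 / 15.7) ≈ 309.75.
Cost at Q* = (D/Q*)S + (Q*/2)H = √(2DSH) ≈ £4,863.07.
Cost at Q = 140: (11,076/140)×68 + (140/2)×15.7 = £5,379.77 + £1,099.00 = £6,478.77.
Excess = £6,478.77 − £4,863.07 = £1,615.70.

Extra cost ≈ £1,615.70 per year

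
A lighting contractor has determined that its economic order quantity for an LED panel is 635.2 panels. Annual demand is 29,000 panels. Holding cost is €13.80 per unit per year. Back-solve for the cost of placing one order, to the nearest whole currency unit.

S ≈ €96

Invert the EOQ relation Q*² = 2DS/H.
From Q* = √(2DS/H): S = Q*²H / (2D) = 635.2² × 13.8 / (2 × 29,000) = 96.0002.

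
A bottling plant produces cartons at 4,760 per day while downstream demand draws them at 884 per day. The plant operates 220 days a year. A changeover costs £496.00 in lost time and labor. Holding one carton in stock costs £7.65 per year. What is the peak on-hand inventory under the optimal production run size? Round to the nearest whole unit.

Annual demand D = 884 × 220 = 194,480.
Production build-up factor (1 − d/p) = 1 − 884/4,760 = 0.8143.
Q* = √(2DS / (H(1 − d/p))) = √(2 × 194,480 × 496 / (7.65 × 0.8143)).
= √(192,924,160 / 6.2293) ≈ 5565.116.
Maximum inventory = Q*(1 − d/p) = 5565.116 × 0.8143 ≈ 4531.594.

I_max ≈ 4,532 cartons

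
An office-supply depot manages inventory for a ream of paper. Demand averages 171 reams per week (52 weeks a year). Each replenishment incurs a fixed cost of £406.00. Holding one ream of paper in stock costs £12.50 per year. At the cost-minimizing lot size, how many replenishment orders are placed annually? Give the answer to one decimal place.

Annual demand D = 171 × 52 = 8,892.
The optimal lot size = √(2DS/H) = √(2 × 8,892 × 406 / 12.5) ≈ 760.02.
Orders per year = D / Q* = 8,892 / 760.02 ≈ 11.700.

N ≈ 11.7 orders per year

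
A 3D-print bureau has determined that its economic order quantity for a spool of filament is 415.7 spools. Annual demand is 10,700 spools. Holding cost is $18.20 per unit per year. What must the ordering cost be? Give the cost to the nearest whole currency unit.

S ≈ $147

The basic EOQ model gives Q* = √(2DS/H); rearrange for the unknown.
From Q* = √(2DS/H): S = Q*²H / (2D) = 415.7² × 18.2 / (2 × 10,700) = 146.9663.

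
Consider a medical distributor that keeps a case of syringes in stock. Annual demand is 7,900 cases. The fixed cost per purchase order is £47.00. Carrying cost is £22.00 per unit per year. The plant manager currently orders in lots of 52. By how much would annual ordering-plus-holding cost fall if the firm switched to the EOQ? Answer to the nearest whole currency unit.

Extra cost ≈ £3,670 per year

EOQ = √(2DS/H) = √(2 × 7,900 × 47 / 22) ≈ 183.72.
Cost at Q* = (D/Q*)S + (Q*/2)H = √(2DSH) ≈ £4,041.93.
Cost at Q = 52: (7,900/52)×47 + (52/2)×22 = £7,140.38 + £572.00 = £7,712.38.
Excess = £7,712.38 − £4,041.93 = £3,670.45.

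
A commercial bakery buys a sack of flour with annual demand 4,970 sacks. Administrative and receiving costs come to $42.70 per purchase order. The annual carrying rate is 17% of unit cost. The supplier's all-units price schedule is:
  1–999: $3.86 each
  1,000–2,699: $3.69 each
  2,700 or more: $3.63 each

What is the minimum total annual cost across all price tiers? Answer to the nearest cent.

TC* ≈ $18,865.17

Holding cost per unit per year at price C is H = 0.17·C.
Candidates are each tier's EOQ (if it falls in that tier) and each price-break quantity.
EOQ at $3.86 = 804.2 (feasible in tier 1): TC = 4,970×$3.86 + (4,970/804.2)×42.7 + (804.2/2)×0.17×$3.86 = $19,711.95.
EOQ at $3.69 = 822.6 < 1000, so use break Q=1000: TC = 4,970×$3.69 + (4,970/1000.0)×42.7 + (1000.0/2)×0.17×$3.69 = $18,865.17.
EOQ at $3.63 = 829.3 < 2700, so use break Q=2700: TC = 4,970×$3.63 + (4,970/2700.0)×42.7 + (2700.0/2)×0.17×$3.63 = $18,952.78.
Lowest total cost among the candidates is at Q = 1000.0.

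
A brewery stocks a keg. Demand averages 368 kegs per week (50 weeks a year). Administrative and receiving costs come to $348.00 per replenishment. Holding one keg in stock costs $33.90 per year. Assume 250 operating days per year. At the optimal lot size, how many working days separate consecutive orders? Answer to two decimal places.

Annual demand D = 368 × 50 = 18,400.
The optimal lot size = √(2DS/H) = √(2 × 18,400 × 348 / 33.9) ≈ 614.63.
Cycle time = Q*/D × 250 = 614.63 / 18,400 × 250 ≈ 8.351 days.

T ≈ 8.35 days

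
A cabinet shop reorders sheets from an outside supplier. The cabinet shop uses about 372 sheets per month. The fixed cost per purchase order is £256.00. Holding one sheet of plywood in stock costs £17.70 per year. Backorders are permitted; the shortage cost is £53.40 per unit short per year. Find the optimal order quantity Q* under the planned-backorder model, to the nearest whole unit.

Annual demand D = 372 × 12 = 4,464.
With planned backorders, Q* = √(2DS/H) · √((H+B)/B).
√(2DS/H) = √(2 × 4,464 × 256 / 17.7) = 359.344.
√((H+B)/B) = √((17.7+53.4)/53.4) = 1.1539.
Q* ≈ 414.643.

Q* ≈ 415 sheets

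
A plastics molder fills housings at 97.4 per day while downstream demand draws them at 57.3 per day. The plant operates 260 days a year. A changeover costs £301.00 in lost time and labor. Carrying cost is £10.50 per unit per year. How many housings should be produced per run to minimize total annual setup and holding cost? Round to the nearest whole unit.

Annual demand D = 57.3 × 260 = 14,898.
Production build-up factor (1 − d/p) = 1 − 57.3/97.4 = 0.4117.
Q* = √(2DS / (H(1 − d/p))) = √(2 × 14,898 × 301 / (10.5 × 0.4117)).
= √(8,968,596 / 4.3229) ≈ 1440.373.

Q* ≈ 1,440 housings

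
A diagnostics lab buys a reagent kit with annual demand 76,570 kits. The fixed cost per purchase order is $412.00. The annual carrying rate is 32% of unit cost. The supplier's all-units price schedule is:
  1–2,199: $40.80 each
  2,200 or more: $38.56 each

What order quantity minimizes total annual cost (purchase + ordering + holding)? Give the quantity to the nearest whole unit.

Holding cost per unit per year at price C is H = 0.32·C.
For each price level, check whether its EOQ is feasible; otherwise the best quantity at that price is the breakpoint.
EOQ at $40.80 = 2198.3 (feasible in tier 1): TC = 76,570×$40.80 + (76,570/2198.3)×412 + (2198.3/2)×0.32×$40.80 = $3,152,757.06.
EOQ at $38.56 = 2261.3 (feasible in tier 2): TC = 76,570×$38.56 + (76,570/2261.3)×412 + (2261.3/2)×0.32×$38.56 = $2,980,441.27.
Lowest total cost is $2,980,441.27 at Q = 2261.3.

Q* ≈ 2,261 kits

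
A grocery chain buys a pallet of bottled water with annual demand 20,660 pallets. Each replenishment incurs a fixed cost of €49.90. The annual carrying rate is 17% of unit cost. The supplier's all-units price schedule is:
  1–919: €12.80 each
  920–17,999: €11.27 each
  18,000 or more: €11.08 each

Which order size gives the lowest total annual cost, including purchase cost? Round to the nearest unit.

Q* ≈ 1,037 pallets

Holding cost per unit per year at price C is H = 0.17·C.
For each price level, check whether its EOQ is feasible; otherwise the best quantity at that price is the breakpoint.
Tier 1 (€12.80): EOQ = 973.4 exceeds tier's upper bound 919, so this tier is dominated.
EOQ at €11.27 = 1037.4 (feasible in tier 2): TC = 20,660×€11.27 + (20,660/1037.4)×49.9 + (1037.4/2)×0.17×€11.27 = €234,825.74.
EOQ at €11.08 = 1046.3 < 18000, so use break Q=18000: TC = 20,660×€11.08 + (20,660/18000.0)×49.9 + (18000.0/2)×0.17×€11.08 = €245,922.47.
Lowest total cost is €234,825.74 at Q = 1037.4.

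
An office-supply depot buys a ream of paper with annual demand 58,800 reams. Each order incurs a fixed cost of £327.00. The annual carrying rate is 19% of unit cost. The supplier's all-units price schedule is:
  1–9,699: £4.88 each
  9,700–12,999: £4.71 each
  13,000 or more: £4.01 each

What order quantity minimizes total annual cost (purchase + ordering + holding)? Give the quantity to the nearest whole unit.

Q* ≈ 13,000 reams

Holding cost per unit per year at price C is H = 0.19·C.
For each price level, check whether its EOQ is feasible; otherwise the best quantity at that price is the breakpoint.
EOQ at £4.88 = 6440.1 (feasible in tier 1): TC = 58,800×£4.88 + (58,800/6440.1)×327 + (6440.1/2)×0.19×£4.88 = £292,915.24.
EOQ at £4.71 = 6555.3 < 9700, so use break Q=9700: TC = 58,800×£4.71 + (58,800/9700.0)×327 + (9700.0/2)×0.19×£4.71 = £283,270.49.
EOQ at £4.01 = 7104.4 < 13000, so use break Q=13000: TC = 58,800×£4.01 + (58,800/13000.0)×327 + (13000.0/2)×0.19×£4.01 = £242,219.40.
Lowest total cost is £242,219.40 at Q = 13000.0.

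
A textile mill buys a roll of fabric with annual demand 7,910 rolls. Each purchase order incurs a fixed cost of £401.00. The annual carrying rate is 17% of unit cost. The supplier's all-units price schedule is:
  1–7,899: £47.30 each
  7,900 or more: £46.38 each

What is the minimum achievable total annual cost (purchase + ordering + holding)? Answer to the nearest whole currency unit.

Holding cost per unit per year at price C is H = 0.17·C.
Candidates are each tier's EOQ (if it falls in that tier) and each price-break quantity.
EOQ at £47.30 = 888.2 (feasible in tier 1): TC = 7,910×£47.30 + (7,910/888.2)×401 + (888.2/2)×0.17×£47.30 = £381,285.17.
EOQ at £46.38 = 897.0 < 7900, so use break Q=7900: TC = 7,910×£46.38 + (7,910/7900.0)×401 + (7900.0/2)×0.17×£46.38 = £398,411.48.
Lowest total cost among the candidates is at Q = 888.2.

TC* ≈ £381,285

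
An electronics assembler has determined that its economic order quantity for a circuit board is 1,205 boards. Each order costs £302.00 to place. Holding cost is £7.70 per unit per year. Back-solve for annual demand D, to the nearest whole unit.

D ≈ 18,511 boards per year

Squaring Q* = √(2DS/H) gives Q*² = 2DS/H.
From Q* = √(2DS/H): D = Q*²H / (2S) = 1,205² × 7.7 / (2 × 302) = 18510.915.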